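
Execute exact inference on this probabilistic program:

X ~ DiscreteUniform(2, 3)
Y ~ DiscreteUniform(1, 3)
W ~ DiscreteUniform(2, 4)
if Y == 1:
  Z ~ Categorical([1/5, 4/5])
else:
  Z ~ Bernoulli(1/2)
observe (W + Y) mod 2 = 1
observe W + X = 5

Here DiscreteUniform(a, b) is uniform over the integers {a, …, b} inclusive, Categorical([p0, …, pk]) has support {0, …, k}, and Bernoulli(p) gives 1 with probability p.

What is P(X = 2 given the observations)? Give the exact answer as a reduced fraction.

Enumerate traces; 6 have nonzero weight after conditioning:
  (X=2, Y=2, W=3, Z=0) weight 1/36
  (X=2, Y=2, W=3, Z=1) weight 1/36
  (X=3, Y=1, W=2, Z=0) weight 1/90
  (X=3, Y=1, W=2, Z=1) weight 2/45
  (X=3, Y=3, W=2, Z=0) weight 1/36
  (X=3, Y=3, W=2, Z=1) weight 1/36
Group by X:
  weight(X=2) = 1/18
  weight(X=3) = 1/9
Total weight = 1/18 + 1/9 = 1/6
P(X=2 | obs) = 1/18 / 1/6 = 1/3
P(X=3 | obs) = 1/9 / 1/6 = 2/3

P(X = 2 | obs) = 1/3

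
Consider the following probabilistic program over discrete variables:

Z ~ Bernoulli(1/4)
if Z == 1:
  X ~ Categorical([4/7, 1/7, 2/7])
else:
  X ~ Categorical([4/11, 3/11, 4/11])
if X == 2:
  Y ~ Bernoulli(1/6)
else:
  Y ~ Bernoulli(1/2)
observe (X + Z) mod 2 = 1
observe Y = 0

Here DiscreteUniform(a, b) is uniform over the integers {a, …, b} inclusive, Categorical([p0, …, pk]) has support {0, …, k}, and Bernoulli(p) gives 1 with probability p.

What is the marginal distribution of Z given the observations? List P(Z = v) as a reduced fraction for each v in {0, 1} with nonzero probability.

P(Z=0) = 189/431, P(Z=1) = 242/431

Enumerate traces; 3 have nonzero weight after conditioning:
  (Z=0, X=1, Y=0) weight 9/88
  (Z=1, X=0, Y=0) weight 1/14
  (Z=1, X=2, Y=0) weight 5/84
Group by Z:
  weight(Z=0) = 9/88
  weight(Z=1) = 11/84
Total weight = 9/88 + 11/84 = 431/1848
P(Z=0 | obs) = 9/88 / 431/1848 = 189/431
P(Z=1 | obs) = 11/84 / 431/1848 = 242/431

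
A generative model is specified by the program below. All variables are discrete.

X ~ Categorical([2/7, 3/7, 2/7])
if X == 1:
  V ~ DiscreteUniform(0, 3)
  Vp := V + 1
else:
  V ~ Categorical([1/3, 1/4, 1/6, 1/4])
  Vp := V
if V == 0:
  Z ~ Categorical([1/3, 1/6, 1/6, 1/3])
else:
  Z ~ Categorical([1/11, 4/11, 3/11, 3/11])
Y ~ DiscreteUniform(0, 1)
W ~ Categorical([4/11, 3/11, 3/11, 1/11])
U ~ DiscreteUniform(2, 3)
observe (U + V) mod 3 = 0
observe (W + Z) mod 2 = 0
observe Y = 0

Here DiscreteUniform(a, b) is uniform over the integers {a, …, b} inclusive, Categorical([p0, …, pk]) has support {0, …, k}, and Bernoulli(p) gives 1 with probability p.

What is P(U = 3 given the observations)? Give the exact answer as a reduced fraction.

Enumerate traces; 72 have nonzero weight after conditioning:
  (X=0, V=0, Z=0, Y=0, W=0, U=3) weight 2/693
  (X=0, V=0, Z=0, Y=0, W=2, U=3) weight 1/462
  (X=0, V=0, Z=1, Y=0, W=1, U=3) weight 1/924
  (X=0, V=0, Z=1, Y=0, W=3, U=3) weight 1/2772
  (X=0, V=0, Z=2, Y=0, W=0, U=3) weight 1/693
  (X=0, V=0, Z=2, Y=0, W=2, U=3) weight 1/924
  (X=0, V=0, Z=3, Y=0, W=1, U=3) weight 1/462
  (X=0, V=0, Z=3, Y=0, W=3, U=3) weight 1/1386
  (X=0, V=1, Z=0, Y=0, W=0, U=2) weight 1/1694
  … 63 more
Group by U:
  weight(U=2) = 7/242
  weight(U=3) = 5377/81312
Total weight = 7/242 + 5377/81312 = 7729/81312
P(U=2 | obs) = 7/242 / 7729/81312 = 2352/7729
P(U=3 | obs) = 5377/81312 / 7729/81312 = 5377/7729

P(U = 3 | obs) = 5377/7729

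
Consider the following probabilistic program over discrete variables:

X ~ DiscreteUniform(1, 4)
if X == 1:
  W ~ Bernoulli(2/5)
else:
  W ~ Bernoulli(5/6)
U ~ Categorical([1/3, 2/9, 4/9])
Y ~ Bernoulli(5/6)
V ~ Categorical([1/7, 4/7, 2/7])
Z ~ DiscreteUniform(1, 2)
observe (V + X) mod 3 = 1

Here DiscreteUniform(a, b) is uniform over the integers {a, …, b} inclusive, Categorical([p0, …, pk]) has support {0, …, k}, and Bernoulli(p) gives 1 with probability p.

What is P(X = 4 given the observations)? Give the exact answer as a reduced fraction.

Enumerate traces; 96 have nonzero weight after conditioning:
  (X=1, W=0, U=0, Y=0, V=0, Z=1) weight 1/1680
  (X=1, W=0, U=0, Y=0, V=0, Z=2) weight 1/1680
  (X=1, W=0, U=0, Y=1, V=0, Z=1) weight 1/336
  (X=1, W=0, U=0, Y=1, V=0, Z=2) weight 1/336
  (X=1, W=0, U=1, Y=0, V=0, Z=1) weight 1/2520
  (X=1, W=0, U=1, Y=0, V=0, Z=2) weight 1/2520
  (X=1, W=0, U=1, Y=1, V=0, Z=1) weight 1/504
  (X=1, W=0, U=1, Y=1, V=0, Z=2) weight 1/504
  (X=2, W=0, U=0, Y=0, V=2, Z=1) weight 1/3024
  (X=3, W=0, U=0, Y=0, V=1, Z=1) weight 1/1512
  … 86 more
Group by X:
  weight(X=1) = 1/28
  weight(X=2) = 1/14
  weight(X=3) = 1/7
  weight(X=4) = 1/28
Total weight = 1/28 + 1/14 + 1/7 + 1/28 = 2/7
P(X=1 | obs) = 1/28 / 2/7 = 1/8
P(X=2 | obs) = 1/14 / 2/7 = 1/4
P(X=3 | obs) = 1/7 / 2/7 = 1/2
P(X=4 | obs) = 1/28 / 2/7 = 1/8

P(X = 4 | obs) = 1/8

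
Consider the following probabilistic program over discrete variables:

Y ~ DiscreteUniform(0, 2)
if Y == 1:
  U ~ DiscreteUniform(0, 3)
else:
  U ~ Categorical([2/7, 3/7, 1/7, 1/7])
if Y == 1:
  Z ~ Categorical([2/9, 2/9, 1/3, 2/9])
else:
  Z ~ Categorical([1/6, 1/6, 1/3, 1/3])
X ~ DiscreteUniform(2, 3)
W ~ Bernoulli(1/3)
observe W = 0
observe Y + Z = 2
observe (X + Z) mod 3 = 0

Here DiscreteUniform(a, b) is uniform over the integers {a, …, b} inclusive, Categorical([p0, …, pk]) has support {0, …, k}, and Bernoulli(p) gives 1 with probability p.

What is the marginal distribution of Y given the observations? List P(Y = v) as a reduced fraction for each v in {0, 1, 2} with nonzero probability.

Enumerate traces; 8 have nonzero weight after conditioning:
  (Y=1, U=0, Z=1, X=2, W=0) weight 1/162
  (Y=1, U=1, Z=1, X=2, W=0) weight 1/162
  (Y=1, U=2, Z=1, X=2, W=0) weight 1/162
  (Y=1, U=3, Z=1, X=2, W=0) weight 1/162
  (Y=2, U=0, Z=0, X=3, W=0) weight 1/189
  (Y=2, U=1, Z=0, X=3, W=0) weight 1/126
  (Y=2, U=2, Z=0, X=3, W=0) weight 1/378
  (Y=2, U=3, Z=0, X=3, W=0) weight 1/378
Group by Y:
  weight(Y=1) = 2/81
  weight(Y=2) = 1/54
Total weight = 2/81 + 1/54 = 7/162
P(Y=1 | obs) = 2/81 / 7/162 = 4/7
P(Y=2 | obs) = 1/54 / 7/162 = 3/7

P(Y=1) = 4/7, P(Y=2) = 3/7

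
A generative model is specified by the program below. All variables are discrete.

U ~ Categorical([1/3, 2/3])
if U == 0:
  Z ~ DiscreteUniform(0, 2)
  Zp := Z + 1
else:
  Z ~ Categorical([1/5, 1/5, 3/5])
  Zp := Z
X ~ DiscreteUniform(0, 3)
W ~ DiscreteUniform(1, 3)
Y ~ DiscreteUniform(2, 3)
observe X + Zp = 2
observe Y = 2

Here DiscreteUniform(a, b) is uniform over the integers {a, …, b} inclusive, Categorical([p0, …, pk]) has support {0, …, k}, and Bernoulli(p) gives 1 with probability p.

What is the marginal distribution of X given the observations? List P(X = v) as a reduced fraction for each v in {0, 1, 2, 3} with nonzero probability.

P(X=0) = 23/40, P(X=1) = 11/40, P(X=2) = 3/20

Enumerate traces; 15 have nonzero weight after conditioning:
  (U=0, Z=0, X=1, W=1, Y=2) weight 1/216
  (U=0, Z=0, X=1, W=2, Y=2) weight 1/216
  (U=0, Z=0, X=1, W=3, Y=2) weight 1/216
  (U=0, Z=1, X=0, W=1, Y=2) weight 1/216
  (U=0, Z=1, X=0, W=2, Y=2) weight 1/216
  (U=0, Z=1, X=0, W=3, Y=2) weight 1/216
  (U=1, Z=0, X=2, W=1, Y=2) weight 1/180
  (U=1, Z=0, X=2, W=2, Y=2) weight 1/180
  … 7 more
Group by X:
  weight(X=0) = 23/360
  weight(X=1) = 11/360
  weight(X=2) = 1/60
Total weight = 23/360 + 11/360 + 1/60 = 1/9
P(X=0 | obs) = 23/360 / 1/9 = 23/40
P(X=1 | obs) = 11/360 / 1/9 = 11/40
P(X=2 | obs) = 1/60 / 1/9 = 3/20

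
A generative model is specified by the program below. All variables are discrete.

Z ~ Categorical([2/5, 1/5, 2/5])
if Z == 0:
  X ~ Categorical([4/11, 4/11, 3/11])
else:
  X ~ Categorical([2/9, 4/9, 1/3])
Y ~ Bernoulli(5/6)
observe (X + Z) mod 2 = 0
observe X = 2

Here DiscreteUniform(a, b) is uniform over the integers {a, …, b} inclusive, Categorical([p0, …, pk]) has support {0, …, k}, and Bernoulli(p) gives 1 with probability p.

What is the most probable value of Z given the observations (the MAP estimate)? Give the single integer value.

argmax_v P(Z = v | obs) = 2

Enumerate traces; 4 have nonzero weight after conditioning:
  (Z=0, X=2, Y=0) weight 1/55
  (Z=0, X=2, Y=1) weight 1/11
  (Z=2, X=2, Y=0) weight 1/45
  (Z=2, X=2, Y=1) weight 1/9
Group by Z:
  weight(Z=0) = 6/55
  weight(Z=2) = 2/15
Total weight = 6/55 + 2/15 = 8/33
P(Z=0 | obs) = 6/55 / 8/33 = 9/20
P(Z=2 | obs) = 2/15 / 8/33 = 11/20
argmax = 2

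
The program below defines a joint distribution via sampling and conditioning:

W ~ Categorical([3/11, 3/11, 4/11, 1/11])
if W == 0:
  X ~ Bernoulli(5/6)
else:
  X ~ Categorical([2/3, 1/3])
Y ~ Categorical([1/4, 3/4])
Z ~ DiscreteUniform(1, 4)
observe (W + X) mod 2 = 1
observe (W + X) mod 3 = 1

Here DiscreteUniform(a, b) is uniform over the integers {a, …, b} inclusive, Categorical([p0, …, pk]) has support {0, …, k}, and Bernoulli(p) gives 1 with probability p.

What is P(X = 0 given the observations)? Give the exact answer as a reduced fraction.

Enumerate traces; 16 have nonzero weight after conditioning:
  (W=0, X=1, Y=0, Z=1) weight 5/352
  (W=0, X=1, Y=0, Z=2) weight 5/352
  (W=0, X=1, Y=0, Z=3) weight 5/352
  (W=0, X=1, Y=0, Z=4) weight 5/352
  (W=0, X=1, Y=1, Z=1) weight 15/352
  (W=0, X=1, Y=1, Z=2) weight 15/352
  (W=0, X=1, Y=1, Z=3) weight 15/352
  (W=0, X=1, Y=1, Z=4) weight 15/352
  (W=1, X=0, Y=0, Z=1) weight 1/88
  … 7 more
Group by X:
  weight(X=0) = 2/11
  weight(X=1) = 5/22
Total weight = 2/11 + 5/22 = 9/22
P(X=0 | obs) = 2/11 / 9/22 = 4/9
P(X=1 | obs) = 5/22 / 9/22 = 5/9

P(X = 0 | obs) = 4/9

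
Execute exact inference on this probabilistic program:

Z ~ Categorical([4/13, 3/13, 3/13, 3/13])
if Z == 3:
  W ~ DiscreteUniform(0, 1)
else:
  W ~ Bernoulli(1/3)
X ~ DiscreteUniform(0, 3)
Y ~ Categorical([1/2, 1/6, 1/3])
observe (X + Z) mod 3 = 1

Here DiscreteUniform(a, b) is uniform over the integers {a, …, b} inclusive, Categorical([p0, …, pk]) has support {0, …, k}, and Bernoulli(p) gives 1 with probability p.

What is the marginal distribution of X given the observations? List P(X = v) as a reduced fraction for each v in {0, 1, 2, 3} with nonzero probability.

Enumerate traces; 30 have nonzero weight after conditioning:
  (Z=0, W=0, X=1, Y=0) weight 1/39
  (Z=0, W=0, X=1, Y=1) weight 1/117
  (Z=0, W=0, X=1, Y=2) weight 2/117
  (Z=0, W=1, X=1, Y=0) weight 1/78
  (Z=0, W=1, X=1, Y=1) weight 1/234
  (Z=0, W=1, X=1, Y=2) weight 1/117
  (Z=1, W=0, X=0, Y=0) weight 1/52
  (Z=1, W=0, X=0, Y=1) weight 1/156
  (Z=1, W=0, X=3, Y=0) weight 1/52
  (Z=2, W=0, X=2, Y=0) weight 1/52
  … 20 more
Group by X:
  weight(X=0) = 3/52
  weight(X=1) = 7/52
  weight(X=2) = 3/52
  weight(X=3) = 3/52
Total weight = 3/52 + 7/52 + 3/52 + 3/52 = 4/13
P(X=0 | obs) = 3/52 / 4/13 = 3/16
P(X=1 | obs) = 7/52 / 4/13 = 7/16
P(X=2 | obs) = 3/52 / 4/13 = 3/16
P(X=3 | obs) = 3/52 / 4/13 = 3/16

P(X=0) = 3/16, P(X=1) = 7/16, P(X=2) = 3/16, P(X=3) = 3/16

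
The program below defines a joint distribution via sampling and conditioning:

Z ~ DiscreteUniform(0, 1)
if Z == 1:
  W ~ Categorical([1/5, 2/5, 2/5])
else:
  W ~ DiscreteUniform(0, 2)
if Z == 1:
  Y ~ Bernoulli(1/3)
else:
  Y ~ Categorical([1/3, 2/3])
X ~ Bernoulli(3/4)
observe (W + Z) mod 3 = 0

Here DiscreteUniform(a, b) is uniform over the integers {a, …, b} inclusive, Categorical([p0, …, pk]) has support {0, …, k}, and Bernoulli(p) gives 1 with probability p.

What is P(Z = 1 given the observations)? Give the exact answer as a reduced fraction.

P(Z = 1 | obs) = 6/11

Enumerate traces; 8 have nonzero weight after conditioning:
  (Z=0, W=0, Y=0, X=0) weight 1/72
  (Z=0, W=0, Y=0, X=1) weight 1/24
  (Z=0, W=0, Y=1, X=0) weight 1/36
  (Z=0, W=0, Y=1, X=1) weight 1/12
  (Z=1, W=2, Y=0, X=0) weight 1/30
  (Z=1, W=2, Y=0, X=1) weight 1/10
  (Z=1, W=2, Y=1, X=0) weight 1/60
  (Z=1, W=2, Y=1, X=1) weight 1/20
Group by Z:
  weight(Z=0) = 1/6
  weight(Z=1) = 1/5
Total weight = 1/6 + 1/5 = 11/30
P(Z=0 | obs) = 1/6 / 11/30 = 5/11
P(Z=1 | obs) = 1/5 / 11/30 = 6/11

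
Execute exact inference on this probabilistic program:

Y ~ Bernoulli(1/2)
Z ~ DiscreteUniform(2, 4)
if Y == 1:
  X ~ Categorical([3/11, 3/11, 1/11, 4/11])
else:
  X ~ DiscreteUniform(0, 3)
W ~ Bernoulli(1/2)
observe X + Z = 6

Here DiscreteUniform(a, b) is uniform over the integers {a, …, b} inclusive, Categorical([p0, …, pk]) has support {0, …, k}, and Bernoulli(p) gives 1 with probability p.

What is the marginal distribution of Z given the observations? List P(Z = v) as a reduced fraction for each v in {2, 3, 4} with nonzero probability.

P(Z=3) = 9/14, P(Z=4) = 5/14

Enumerate traces; 8 have nonzero weight after conditioning:
  (Y=0, Z=3, X=3, W=0) weight 1/48
  (Y=0, Z=3, X=3, W=1) weight 1/48
  (Y=0, Z=4, X=2, W=0) weight 1/48
  (Y=0, Z=4, X=2, W=1) weight 1/48
  (Y=1, Z=3, X=3, W=0) weight 1/33
  (Y=1, Z=3, X=3, W=1) weight 1/33
  (Y=1, Z=4, X=2, W=0) weight 1/132
  (Y=1, Z=4, X=2, W=1) weight 1/132
Group by Z:
  weight(Z=3) = 9/88
  weight(Z=4) = 5/88
Total weight = 9/88 + 5/88 = 7/44
P(Z=3 | obs) = 9/88 / 7/44 = 9/14
P(Z=4 | obs) = 5/88 / 7/44 = 5/14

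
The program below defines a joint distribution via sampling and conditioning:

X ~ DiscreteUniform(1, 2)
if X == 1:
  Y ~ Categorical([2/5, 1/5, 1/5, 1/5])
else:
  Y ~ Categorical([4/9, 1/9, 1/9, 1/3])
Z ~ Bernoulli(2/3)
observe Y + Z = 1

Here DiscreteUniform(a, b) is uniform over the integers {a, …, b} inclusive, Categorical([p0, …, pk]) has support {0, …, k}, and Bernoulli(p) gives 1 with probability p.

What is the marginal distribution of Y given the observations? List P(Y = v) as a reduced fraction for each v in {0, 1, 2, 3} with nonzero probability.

Enumerate traces; 4 have nonzero weight after conditioning:
  (X=1, Y=0, Z=1) weight 2/15
  (X=1, Y=1, Z=0) weight 1/30
  (X=2, Y=0, Z=1) weight 4/27
  (X=2, Y=1, Z=0) weight 1/54
Group by Y:
  weight(Y=0) = 38/135
  weight(Y=1) = 7/135
Total weight = 38/135 + 7/135 = 1/3
P(Y=0 | obs) = 38/135 / 1/3 = 38/45
P(Y=1 | obs) = 7/135 / 1/3 = 7/45

P(Y=0) = 38/45, P(Y=1) = 7/45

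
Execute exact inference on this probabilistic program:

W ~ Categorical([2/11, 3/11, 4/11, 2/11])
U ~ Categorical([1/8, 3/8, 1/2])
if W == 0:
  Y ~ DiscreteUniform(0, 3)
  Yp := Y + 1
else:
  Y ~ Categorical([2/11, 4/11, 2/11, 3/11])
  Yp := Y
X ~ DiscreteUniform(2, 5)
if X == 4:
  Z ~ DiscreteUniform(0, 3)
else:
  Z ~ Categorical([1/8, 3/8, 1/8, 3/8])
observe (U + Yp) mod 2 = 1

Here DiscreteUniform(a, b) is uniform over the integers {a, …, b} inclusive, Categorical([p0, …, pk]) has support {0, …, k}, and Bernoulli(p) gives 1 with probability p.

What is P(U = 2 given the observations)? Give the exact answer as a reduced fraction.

P(U = 2 | obs) = 296/511

Enumerate traces; 384 have nonzero weight after conditioning:
  (W=0, U=0, Y=0, X=2, Z=0) weight 1/5632
  (W=0, U=0, Y=0, X=2, Z=1) weight 3/5632
  (W=0, U=0, Y=0, X=2, Z=2) weight 1/5632
  (W=0, U=0, Y=0, X=2, Z=3) weight 3/5632
  (W=0, U=0, Y=0, X=3, Z=0) weight 1/5632
  (W=0, U=0, Y=0, X=3, Z=1) weight 3/5632
  (W=0, U=0, Y=0, X=3, Z=2) weight 1/5632
  (W=0, U=0, Y=0, X=3, Z=3) weight 3/5632
  (W=0, U=1, Y=1, X=2, Z=0) weight 3/5632
  (W=0, U=2, Y=0, X=2, Z=0) weight 1/1408
  … 374 more
Group by U:
  weight(U=0) = 37/484
  weight(U=1) = 141/968
  weight(U=2) = 37/121
Total weight = 37/484 + 141/968 + 37/121 = 511/968
P(U=0 | obs) = 37/484 / 511/968 = 74/511
P(U=1 | obs) = 141/968 / 511/968 = 141/511
P(U=2 | obs) = 37/121 / 511/968 = 296/511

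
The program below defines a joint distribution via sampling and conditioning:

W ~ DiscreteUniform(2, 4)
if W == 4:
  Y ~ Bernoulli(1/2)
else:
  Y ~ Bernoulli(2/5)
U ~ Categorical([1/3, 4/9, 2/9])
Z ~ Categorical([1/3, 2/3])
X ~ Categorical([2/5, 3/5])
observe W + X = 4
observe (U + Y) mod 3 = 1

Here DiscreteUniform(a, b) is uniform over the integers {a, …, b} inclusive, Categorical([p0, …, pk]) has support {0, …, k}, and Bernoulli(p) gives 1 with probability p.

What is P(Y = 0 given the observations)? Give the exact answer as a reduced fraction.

P(Y = 0 | obs) = 56/89

Enumerate traces; 8 have nonzero weight after conditioning:
  (W=3, Y=0, U=1, Z=0, X=1) weight 4/225
  (W=3, Y=0, U=1, Z=1, X=1) weight 8/225
  (W=3, Y=1, U=0, Z=0, X=1) weight 2/225
  (W=3, Y=1, U=0, Z=1, X=1) weight 4/225
  (W=4, Y=0, U=1, Z=0, X=0) weight 4/405
  (W=4, Y=0, U=1, Z=1, X=0) weight 8/405
  (W=4, Y=1, U=0, Z=0, X=0) weight 1/135
  (W=4, Y=1, U=0, Z=1, X=0) weight 2/135
Group by Y:
  weight(Y=0) = 56/675
  weight(Y=1) = 11/225
Total weight = 56/675 + 11/225 = 89/675
P(Y=0 | obs) = 56/675 / 89/675 = 56/89
P(Y=1 | obs) = 11/225 / 89/675 = 33/89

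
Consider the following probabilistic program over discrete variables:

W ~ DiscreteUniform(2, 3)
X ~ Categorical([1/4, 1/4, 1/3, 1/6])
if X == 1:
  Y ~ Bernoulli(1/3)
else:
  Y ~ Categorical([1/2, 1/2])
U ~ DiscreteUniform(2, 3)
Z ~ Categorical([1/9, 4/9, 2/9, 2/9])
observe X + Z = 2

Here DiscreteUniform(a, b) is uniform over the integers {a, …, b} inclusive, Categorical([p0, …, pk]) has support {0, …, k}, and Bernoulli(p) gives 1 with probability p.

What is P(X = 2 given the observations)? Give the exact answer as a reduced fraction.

Enumerate traces; 24 have nonzero weight after conditioning:
  (W=2, X=0, Y=0, U=2, Z=2) weight 1/144
  (W=2, X=0, Y=0, U=3, Z=2) weight 1/144
  (W=2, X=0, Y=1, U=2, Z=2) weight 1/144
  (W=2, X=0, Y=1, U=3, Z=2) weight 1/144
  (W=2, X=1, Y=0, U=2, Z=1) weight 1/54
  (W=2, X=1, Y=0, U=3, Z=1) weight 1/54
  (W=2, X=1, Y=1, U=2, Z=1) weight 1/108
  (W=2, X=1, Y=1, U=3, Z=1) weight 1/108
  (W=2, X=2, Y=0, U=2, Z=0) weight 1/216
  … 15 more
Group by X:
  weight(X=0) = 1/18
  weight(X=1) = 1/9
  weight(X=2) = 1/27
Total weight = 1/18 + 1/9 + 1/27 = 11/54
P(X=0 | obs) = 1/18 / 11/54 = 3/11
P(X=1 | obs) = 1/9 / 11/54 = 6/11
P(X=2 | obs) = 1/27 / 11/54 = 2/11

P(X = 2 | obs) = 2/11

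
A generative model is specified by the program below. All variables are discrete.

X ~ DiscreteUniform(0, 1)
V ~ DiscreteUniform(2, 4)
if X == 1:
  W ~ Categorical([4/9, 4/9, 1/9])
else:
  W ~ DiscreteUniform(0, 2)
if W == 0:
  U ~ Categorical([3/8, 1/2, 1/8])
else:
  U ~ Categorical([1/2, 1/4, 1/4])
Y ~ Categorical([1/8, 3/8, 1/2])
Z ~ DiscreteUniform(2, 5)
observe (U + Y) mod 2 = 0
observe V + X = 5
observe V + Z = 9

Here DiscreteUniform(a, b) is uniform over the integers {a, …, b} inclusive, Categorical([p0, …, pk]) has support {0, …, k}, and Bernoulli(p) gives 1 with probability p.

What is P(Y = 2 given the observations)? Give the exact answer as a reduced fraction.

Enumerate traces; 15 have nonzero weight after conditioning:
  (X=1, V=4, W=0, U=0, Y=0, Z=5) weight 1/1152
  (X=1, V=4, W=0, U=0, Y=2, Z=5) weight 1/288
  (X=1, V=4, W=0, U=1, Y=1, Z=5) weight 1/288
  (X=1, V=4, W=0, U=2, Y=0, Z=5) weight 1/3456
  (X=1, V=4, W=0, U=2, Y=2, Z=5) weight 1/864
  (X=1, V=4, W=1, U=0, Y=0, Z=5) weight 1/864
  (X=1, V=4, W=1, U=0, Y=2, Z=5) weight 1/216
  (X=1, V=4, W=1, U=1, Y=1, Z=5) weight 1/576
  … 7 more
Group by Y:
  weight(Y=0) = 23/6912
  weight(Y=1) = 13/2304
  weight(Y=2) = 23/1728
Total weight = 23/6912 + 13/2304 + 23/1728 = 77/3456
P(Y=0 | obs) = 23/6912 / 77/3456 = 23/154
P(Y=1 | obs) = 13/2304 / 77/3456 = 39/154
P(Y=2 | obs) = 23/1728 / 77/3456 = 46/77

P(Y = 2 | obs) = 46/77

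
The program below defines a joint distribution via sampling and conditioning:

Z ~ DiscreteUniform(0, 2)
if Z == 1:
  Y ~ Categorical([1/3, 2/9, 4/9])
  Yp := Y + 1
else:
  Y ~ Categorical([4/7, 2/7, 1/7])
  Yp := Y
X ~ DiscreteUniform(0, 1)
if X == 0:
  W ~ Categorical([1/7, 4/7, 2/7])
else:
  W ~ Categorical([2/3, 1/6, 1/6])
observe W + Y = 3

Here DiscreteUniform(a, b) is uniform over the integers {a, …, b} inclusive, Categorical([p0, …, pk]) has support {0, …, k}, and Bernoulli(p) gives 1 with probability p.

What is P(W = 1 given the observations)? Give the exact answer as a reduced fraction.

P(W = 1 | obs) = 713/1188

Enumerate traces; 12 have nonzero weight after conditioning:
  (Z=0, Y=1, X=0, W=2) weight 2/147
  (Z=0, Y=1, X=1, W=2) weight 1/126
  (Z=0, Y=2, X=0, W=1) weight 2/147
  (Z=0, Y=2, X=1, W=1) weight 1/252
  (Z=1, Y=1, X=0, W=2) weight 2/189
  (Z=1, Y=1, X=1, W=2) weight 1/162
  (Z=1, Y=2, X=0, W=1) weight 8/189
  (Z=1, Y=2, X=1, W=1) weight 1/81
  … 4 more
Group by W:
  weight(W=1) = 713/7938
  weight(W=2) = 475/7938
Total weight = 713/7938 + 475/7938 = 22/147
P(W=1 | obs) = 713/7938 / 22/147 = 713/1188
P(W=2 | obs) = 475/7938 / 22/147 = 475/1188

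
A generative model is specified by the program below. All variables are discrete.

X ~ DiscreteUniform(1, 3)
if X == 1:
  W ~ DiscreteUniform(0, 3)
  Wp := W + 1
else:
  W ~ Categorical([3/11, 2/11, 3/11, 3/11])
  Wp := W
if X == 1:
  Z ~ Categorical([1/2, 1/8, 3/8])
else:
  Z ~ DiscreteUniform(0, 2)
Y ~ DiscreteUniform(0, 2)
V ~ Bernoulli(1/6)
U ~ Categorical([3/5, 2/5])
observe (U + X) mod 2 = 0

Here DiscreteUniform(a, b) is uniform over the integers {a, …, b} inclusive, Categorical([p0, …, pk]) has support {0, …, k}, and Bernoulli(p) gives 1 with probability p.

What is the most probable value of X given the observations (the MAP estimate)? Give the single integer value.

Enumerate traces; 216 have nonzero weight after conditioning:
  (X=1, W=0, Z=0, Y=0, V=0, U=1) weight 1/216
  (X=1, W=0, Z=0, Y=0, V=1, U=1) weight 1/1080
  (X=1, W=0, Z=0, Y=1, V=0, U=1) weight 1/216
  (X=1, W=0, Z=0, Y=1, V=1, U=1) weight 1/1080
  (X=1, W=0, Z=0, Y=2, V=0, U=1) weight 1/216
  (X=1, W=0, Z=0, Y=2, V=1, U=1) weight 1/1080
  (X=1, W=0, Z=1, Y=0, V=0, U=1) weight 1/864
  (X=1, W=0, Z=1, Y=0, V=1, U=1) weight 1/4320
  (X=2, W=0, Z=0, Y=0, V=0, U=0) weight 1/198
  (X=3, W=0, Z=0, Y=0, V=0, U=1) weight 1/297
  … 206 more
Group by X:
  weight(X=1) = 2/15
  weight(X=2) = 1/5
  weight(X=3) = 2/15
Total weight = 2/15 + 1/5 + 2/15 = 7/15
P(X=1 | obs) = 2/15 / 7/15 = 2/7
P(X=2 | obs) = 1/5 / 7/15 = 3/7
P(X=3 | obs) = 2/15 / 7/15 = 2/7
argmax = 2

argmax_v P(X = v | obs) = 2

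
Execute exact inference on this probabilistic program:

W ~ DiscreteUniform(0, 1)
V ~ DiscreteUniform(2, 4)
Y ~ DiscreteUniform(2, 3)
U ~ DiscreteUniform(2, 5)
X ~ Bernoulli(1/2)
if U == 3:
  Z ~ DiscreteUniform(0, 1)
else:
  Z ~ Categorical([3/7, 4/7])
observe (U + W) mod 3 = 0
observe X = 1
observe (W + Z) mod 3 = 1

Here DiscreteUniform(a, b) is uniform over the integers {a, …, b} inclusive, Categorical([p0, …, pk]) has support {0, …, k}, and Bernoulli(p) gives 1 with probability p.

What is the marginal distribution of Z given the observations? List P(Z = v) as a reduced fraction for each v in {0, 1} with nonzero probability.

P(Z=0) = 12/19, P(Z=1) = 7/19

Enumerate traces; 18 have nonzero weight after conditioning:
  (W=0, V=2, Y=2, U=3, X=1, Z=1) weight 1/192
  (W=0, V=2, Y=3, U=3, X=1, Z=1) weight 1/192
  (W=0, V=3, Y=2, U=3, X=1, Z=1) weight 1/192
  (W=0, V=3, Y=3, U=3, X=1, Z=1) weight 1/192
  (W=0, V=4, Y=2, U=3, X=1, Z=1) weight 1/192
  (W=0, V=4, Y=3, U=3, X=1, Z=1) weight 1/192
  (W=1, V=2, Y=2, U=2, X=1, Z=0) weight 1/224
  (W=1, V=2, Y=2, U=5, X=1, Z=0) weight 1/224
  … 10 more
Group by Z:
  weight(Z=0) = 3/56
  weight(Z=1) = 1/32
Total weight = 3/56 + 1/32 = 19/224
P(Z=0 | obs) = 3/56 / 19/224 = 12/19
P(Z=1 | obs) = 1/32 / 19/224 = 7/19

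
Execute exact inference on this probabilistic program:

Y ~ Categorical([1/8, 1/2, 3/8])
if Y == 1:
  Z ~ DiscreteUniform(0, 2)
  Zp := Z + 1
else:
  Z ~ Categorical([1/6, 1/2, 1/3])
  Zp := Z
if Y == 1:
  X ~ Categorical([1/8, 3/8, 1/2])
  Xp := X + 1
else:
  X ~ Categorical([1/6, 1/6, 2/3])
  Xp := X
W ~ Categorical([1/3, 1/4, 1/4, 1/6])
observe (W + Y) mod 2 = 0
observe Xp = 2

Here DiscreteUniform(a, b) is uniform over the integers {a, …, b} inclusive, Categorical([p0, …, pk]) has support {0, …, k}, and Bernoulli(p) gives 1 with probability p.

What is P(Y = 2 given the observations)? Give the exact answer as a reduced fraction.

Enumerate traces; 18 have nonzero weight after conditioning:
  (Y=0, Z=0, X=2, W=0) weight 1/216
  (Y=0, Z=0, X=2, W=2) weight 1/288
  (Y=0, Z=1, X=2, W=0) weight 1/72
  (Y=0, Z=1, X=2, W=2) weight 1/96
  (Y=0, Z=2, X=2, W=0) weight 1/108
  (Y=0, Z=2, X=2, W=2) weight 1/144
  (Y=1, Z=0, X=1, W=1) weight 1/64
  (Y=1, Z=0, X=1, W=3) weight 1/96
  (Y=2, Z=0, X=2, W=0) weight 1/72
  … 9 more
Group by Y:
  weight(Y=0) = 7/144
  weight(Y=1) = 5/64
  weight(Y=2) = 7/48
Total weight = 7/144 + 5/64 + 7/48 = 157/576
P(Y=0 | obs) = 7/144 / 157/576 = 28/157
P(Y=1 | obs) = 5/64 / 157/576 = 45/157
P(Y=2 | obs) = 7/48 / 157/576 = 84/157

P(Y = 2 | obs) = 84/157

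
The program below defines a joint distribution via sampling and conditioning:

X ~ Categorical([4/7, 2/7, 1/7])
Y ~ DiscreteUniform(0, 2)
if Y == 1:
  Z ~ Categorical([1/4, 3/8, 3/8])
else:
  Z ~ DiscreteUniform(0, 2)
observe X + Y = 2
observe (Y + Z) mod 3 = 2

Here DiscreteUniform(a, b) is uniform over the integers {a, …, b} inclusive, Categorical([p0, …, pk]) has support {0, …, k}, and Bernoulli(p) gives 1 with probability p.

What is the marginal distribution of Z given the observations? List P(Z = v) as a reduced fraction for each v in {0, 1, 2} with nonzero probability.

P(Z=0) = 16/29, P(Z=1) = 9/29, P(Z=2) = 4/29

Enumerate traces; 3 have nonzero weight after conditioning:
  (X=0, Y=2, Z=0) weight 4/63
  (X=1, Y=1, Z=1) weight 1/28
  (X=2, Y=0, Z=2) weight 1/63
Group by Z:
  weight(Z=0) = 4/63
  weight(Z=1) = 1/28
  weight(Z=2) = 1/63
Total weight = 4/63 + 1/28 + 1/63 = 29/252
P(Z=0 | obs) = 4/63 / 29/252 = 16/29
P(Z=1 | obs) = 1/28 / 29/252 = 9/29
P(Z=2 | obs) = 1/63 / 29/252 = 4/29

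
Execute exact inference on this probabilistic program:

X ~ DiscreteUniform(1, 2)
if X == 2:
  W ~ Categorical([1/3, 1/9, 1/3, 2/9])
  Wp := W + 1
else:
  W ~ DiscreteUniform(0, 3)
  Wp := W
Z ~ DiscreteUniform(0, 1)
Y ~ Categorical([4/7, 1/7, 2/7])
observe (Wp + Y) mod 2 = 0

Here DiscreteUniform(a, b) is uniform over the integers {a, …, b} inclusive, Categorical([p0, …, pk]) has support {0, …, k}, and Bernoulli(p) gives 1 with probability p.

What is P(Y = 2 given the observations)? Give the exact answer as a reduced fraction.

P(Y = 2 | obs) = 10/37

Enumerate traces; 24 have nonzero weight after conditioning:
  (X=1, W=0, Z=0, Y=0) weight 1/28
  (X=1, W=0, Z=0, Y=2) weight 1/56
  (X=1, W=0, Z=1, Y=0) weight 1/28
  (X=1, W=0, Z=1, Y=2) weight 1/56
  (X=1, W=1, Z=0, Y=1) weight 1/112
  (X=1, W=1, Z=1, Y=1) weight 1/112
  (X=1, W=2, Z=0, Y=0) weight 1/28
  (X=1, W=2, Z=0, Y=2) weight 1/56
  … 16 more
Group by Y:
  weight(Y=0) = 5/21
  weight(Y=1) = 1/12
  weight(Y=2) = 5/42
Total weight = 5/21 + 1/12 + 5/42 = 37/84
P(Y=0 | obs) = 5/21 / 37/84 = 20/37
P(Y=1 | obs) = 1/12 / 37/84 = 7/37
P(Y=2 | obs) = 5/42 / 37/84 = 10/37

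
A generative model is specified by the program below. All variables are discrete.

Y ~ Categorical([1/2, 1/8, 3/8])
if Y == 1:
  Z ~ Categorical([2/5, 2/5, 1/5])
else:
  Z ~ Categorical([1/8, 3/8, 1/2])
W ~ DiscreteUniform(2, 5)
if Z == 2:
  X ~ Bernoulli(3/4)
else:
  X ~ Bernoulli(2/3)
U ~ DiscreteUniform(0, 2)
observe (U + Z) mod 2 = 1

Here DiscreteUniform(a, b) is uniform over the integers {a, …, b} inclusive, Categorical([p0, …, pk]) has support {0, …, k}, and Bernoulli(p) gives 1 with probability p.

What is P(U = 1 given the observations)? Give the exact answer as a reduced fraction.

Enumerate traces; 96 have nonzero weight after conditioning:
  (Y=0, Z=0, W=2, X=0, U=1) weight 1/576
  (Y=0, Z=0, W=2, X=1, U=1) weight 1/288
  (Y=0, Z=0, W=3, X=0, U=1) weight 1/576
  (Y=0, Z=0, W=3, X=1, U=1) weight 1/288
  (Y=0, Z=0, W=4, X=0, U=1) weight 1/576
  (Y=0, Z=0, W=4, X=1, U=1) weight 1/288
  (Y=0, Z=0, W=5, X=0, U=1) weight 1/576
  (Y=0, Z=0, W=5, X=1, U=1) weight 1/288
  (Y=0, Z=1, W=2, X=0, U=0) weight 1/192
  (Y=0, Z=1, W=2, X=0, U=2) weight 1/192
  … 86 more
Group by U:
  weight(U=0) = 121/960
  weight(U=1) = 199/960
  weight(U=2) = 121/960
Total weight = 121/960 + 199/960 + 121/960 = 147/320
P(U=0 | obs) = 121/960 / 147/320 = 121/441
P(U=1 | obs) = 199/960 / 147/320 = 199/441
P(U=2 | obs) = 121/960 / 147/320 = 121/441

P(U = 1 | obs) = 199/441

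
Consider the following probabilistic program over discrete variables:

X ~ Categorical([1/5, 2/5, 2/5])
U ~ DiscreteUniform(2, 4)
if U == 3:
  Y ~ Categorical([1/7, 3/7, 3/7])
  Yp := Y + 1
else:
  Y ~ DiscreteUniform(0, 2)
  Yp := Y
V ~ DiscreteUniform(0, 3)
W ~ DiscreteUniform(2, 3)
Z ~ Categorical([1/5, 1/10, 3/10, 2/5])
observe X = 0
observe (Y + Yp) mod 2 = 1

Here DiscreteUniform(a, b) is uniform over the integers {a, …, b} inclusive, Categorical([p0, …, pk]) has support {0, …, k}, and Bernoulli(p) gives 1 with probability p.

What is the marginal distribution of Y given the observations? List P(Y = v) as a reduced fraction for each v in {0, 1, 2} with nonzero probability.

Enumerate traces; 96 have nonzero weight after conditioning:
  (X=0, U=3, Y=0, V=0, W=2, Z=0) weight 1/4200
  (X=0, U=3, Y=0, V=0, W=2, Z=1) weight 1/8400
  (X=0, U=3, Y=0, V=0, W=2, Z=2) weight 1/2800
  (X=0, U=3, Y=0, V=0, W=2, Z=3) weight 1/2100
  (X=0, U=3, Y=0, V=0, W=3, Z=0) weight 1/4200
  (X=0, U=3, Y=0, V=0, W=3, Z=1) weight 1/8400
  (X=0, U=3, Y=0, V=0, W=3, Z=2) weight 1/2800
  (X=0, U=3, Y=0, V=0, W=3, Z=3) weight 1/2100
  (X=0, U=3, Y=1, V=0, W=2, Z=0) weight 1/1400
  (X=0, U=3, Y=2, V=0, W=2, Z=0) weight 1/1400
  … 86 more
Group by Y:
  weight(Y=0) = 1/105
  weight(Y=1) = 1/35
  weight(Y=2) = 1/35
Total weight = 1/105 + 1/35 + 1/35 = 1/15
P(Y=0 | obs) = 1/105 / 1/15 = 1/7
P(Y=1 | obs) = 1/35 / 1/15 = 3/7
P(Y=2 | obs) = 1/35 / 1/15 = 3/7

P(Y=0) = 1/7, P(Y=1) = 3/7, P(Y=2) = 3/7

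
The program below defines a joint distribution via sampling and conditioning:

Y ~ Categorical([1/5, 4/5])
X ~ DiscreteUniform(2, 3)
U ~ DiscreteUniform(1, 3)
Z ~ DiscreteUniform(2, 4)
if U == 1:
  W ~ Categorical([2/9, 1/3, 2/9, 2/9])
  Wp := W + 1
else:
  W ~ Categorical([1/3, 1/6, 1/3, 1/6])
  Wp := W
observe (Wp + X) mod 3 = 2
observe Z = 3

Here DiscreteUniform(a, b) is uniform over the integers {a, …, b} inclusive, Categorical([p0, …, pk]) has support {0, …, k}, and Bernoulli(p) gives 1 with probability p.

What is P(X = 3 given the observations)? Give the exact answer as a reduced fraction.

P(X = 3 | obs) = 9/20

Enumerate traces; 16 have nonzero weight after conditioning:
  (Y=0, X=2, U=1, Z=3, W=2) weight 1/405
  (Y=0, X=2, U=2, Z=3, W=0) weight 1/270
  (Y=0, X=2, U=2, Z=3, W=3) weight 1/540
  (Y=0, X=2, U=3, Z=3, W=0) weight 1/270
  (Y=0, X=2, U=3, Z=3, W=3) weight 1/540
  (Y=0, X=3, U=1, Z=3, W=1) weight 1/270
  (Y=0, X=3, U=2, Z=3, W=2) weight 1/270
  (Y=0, X=3, U=3, Z=3, W=2) weight 1/270
  … 8 more
Group by X:
  weight(X=2) = 11/162
  weight(X=3) = 1/18
Total weight = 11/162 + 1/18 = 10/81
P(X=2 | obs) = 11/162 / 10/81 = 11/20
P(X=3 | obs) = 1/18 / 10/81 = 9/20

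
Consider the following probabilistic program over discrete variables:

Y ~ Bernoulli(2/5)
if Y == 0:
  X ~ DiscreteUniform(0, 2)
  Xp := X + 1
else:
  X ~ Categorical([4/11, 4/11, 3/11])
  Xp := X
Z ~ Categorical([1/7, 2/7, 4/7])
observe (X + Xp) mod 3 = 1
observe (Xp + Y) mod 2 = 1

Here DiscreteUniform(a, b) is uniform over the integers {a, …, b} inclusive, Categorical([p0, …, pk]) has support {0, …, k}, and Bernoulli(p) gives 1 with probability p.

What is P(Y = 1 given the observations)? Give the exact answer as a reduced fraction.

P(Y = 1 | obs) = 6/17

Enumerate traces; 6 have nonzero weight after conditioning:
  (Y=0, X=0, Z=0) weight 1/35
  (Y=0, X=0, Z=1) weight 2/35
  (Y=0, X=0, Z=2) weight 4/35
  (Y=1, X=2, Z=0) weight 6/385
  (Y=1, X=2, Z=1) weight 12/385
  (Y=1, X=2, Z=2) weight 24/385
Group by Y:
  weight(Y=0) = 1/5
  weight(Y=1) = 6/55
Total weight = 1/5 + 6/55 = 17/55
P(Y=0 | obs) = 1/5 / 17/55 = 11/17
P(Y=1 | obs) = 6/55 / 17/55 = 6/17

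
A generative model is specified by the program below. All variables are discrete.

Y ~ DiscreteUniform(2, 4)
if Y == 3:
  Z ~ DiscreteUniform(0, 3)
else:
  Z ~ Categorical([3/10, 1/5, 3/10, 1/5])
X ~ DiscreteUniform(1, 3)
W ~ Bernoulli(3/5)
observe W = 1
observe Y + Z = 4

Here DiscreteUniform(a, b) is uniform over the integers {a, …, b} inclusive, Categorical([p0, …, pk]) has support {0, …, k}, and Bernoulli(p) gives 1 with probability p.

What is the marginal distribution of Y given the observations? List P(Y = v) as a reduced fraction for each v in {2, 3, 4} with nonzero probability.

P(Y=2) = 6/17, P(Y=3) = 5/17, P(Y=4) = 6/17

Enumerate traces; 9 have nonzero weight after conditioning:
  (Y=2, Z=2, X=1, W=1) weight 1/50
  (Y=2, Z=2, X=2, W=1) weight 1/50
  (Y=2, Z=2, X=3, W=1) weight 1/50
  (Y=3, Z=1, X=1, W=1) weight 1/60
  (Y=3, Z=1, X=2, W=1) weight 1/60
  (Y=3, Z=1, X=3, W=1) weight 1/60
  (Y=4, Z=0, X=1, W=1) weight 1/50
  (Y=4, Z=0, X=2, W=1) weight 1/50
  … 1 more
Group by Y:
  weight(Y=2) = 3/50
  weight(Y=3) = 1/20
  weight(Y=4) = 3/50
Total weight = 3/50 + 1/20 + 3/50 = 17/100
P(Y=2 | obs) = 3/50 / 17/100 = 6/17
P(Y=3 | obs) = 1/20 / 17/100 = 5/17
P(Y=4 | obs) = 3/50 / 17/100 = 6/17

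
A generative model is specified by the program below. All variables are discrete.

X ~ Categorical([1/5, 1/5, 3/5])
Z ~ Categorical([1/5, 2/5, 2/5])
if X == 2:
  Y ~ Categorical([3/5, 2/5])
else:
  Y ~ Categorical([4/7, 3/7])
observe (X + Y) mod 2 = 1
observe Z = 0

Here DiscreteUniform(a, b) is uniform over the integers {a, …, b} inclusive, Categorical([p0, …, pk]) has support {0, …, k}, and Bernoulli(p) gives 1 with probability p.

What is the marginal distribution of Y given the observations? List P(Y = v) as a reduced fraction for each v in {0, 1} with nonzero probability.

Enumerate traces; 3 have nonzero weight after conditioning:
  (X=0, Z=0, Y=1) weight 3/175
  (X=1, Z=0, Y=0) weight 4/175
  (X=2, Z=0, Y=1) weight 6/125
Group by Y:
  weight(Y=0) = 4/175
  weight(Y=1) = 57/875
Total weight = 4/175 + 57/875 = 11/125
P(Y=0 | obs) = 4/175 / 11/125 = 20/77
P(Y=1 | obs) = 57/875 / 11/125 = 57/77

P(Y=0) = 20/77, P(Y=1) = 57/77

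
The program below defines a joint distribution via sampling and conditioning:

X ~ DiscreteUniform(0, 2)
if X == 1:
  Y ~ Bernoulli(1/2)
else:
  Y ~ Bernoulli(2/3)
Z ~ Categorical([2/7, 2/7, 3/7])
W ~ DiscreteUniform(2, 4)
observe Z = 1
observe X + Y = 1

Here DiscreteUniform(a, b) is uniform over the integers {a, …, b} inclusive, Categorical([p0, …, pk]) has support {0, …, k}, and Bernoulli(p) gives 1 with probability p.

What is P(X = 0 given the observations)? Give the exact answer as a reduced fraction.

Enumerate traces; 6 have nonzero weight after conditioning:
  (X=0, Y=1, Z=1, W=2) weight 4/189
  (X=0, Y=1, Z=1, W=3) weight 4/189
  (X=0, Y=1, Z=1, W=4) weight 4/189
  (X=1, Y=0, Z=1, W=2) weight 1/63
  (X=1, Y=0, Z=1, W=3) weight 1/63
  (X=1, Y=0, Z=1, W=4) weight 1/63
Group by X:
  weight(X=0) = 4/63
  weight(X=1) = 1/21
Total weight = 4/63 + 1/21 = 1/9
P(X=0 | obs) = 4/63 / 1/9 = 4/7
P(X=1 | obs) = 1/21 / 1/9 = 3/7

P(X = 0 | obs) = 4/7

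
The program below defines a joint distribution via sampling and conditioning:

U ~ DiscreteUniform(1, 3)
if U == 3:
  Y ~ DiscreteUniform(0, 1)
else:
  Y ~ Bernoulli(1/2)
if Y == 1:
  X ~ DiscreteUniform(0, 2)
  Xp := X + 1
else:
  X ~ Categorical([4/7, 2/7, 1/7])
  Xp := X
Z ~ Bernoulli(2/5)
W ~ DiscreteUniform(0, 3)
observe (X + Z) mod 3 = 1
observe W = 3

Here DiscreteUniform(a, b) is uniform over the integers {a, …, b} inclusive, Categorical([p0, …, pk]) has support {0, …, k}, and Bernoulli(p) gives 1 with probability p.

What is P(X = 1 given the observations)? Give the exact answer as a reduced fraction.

P(X = 1 | obs) = 39/77

Enumerate traces; 12 have nonzero weight after conditioning:
  (U=1, Y=0, X=0, Z=1, W=3) weight 1/105
  (U=1, Y=0, X=1, Z=0, W=3) weight 1/140
  (U=1, Y=1, X=0, Z=1, W=3) weight 1/180
  (U=1, Y=1, X=1, Z=0, W=3) weight 1/120
  (U=2, Y=0, X=0, Z=1, W=3) weight 1/105
  (U=2, Y=0, X=1, Z=0, W=3) weight 1/140
  (U=2, Y=1, X=0, Z=1, W=3) weight 1/180
  (U=2, Y=1, X=1, Z=0, W=3) weight 1/120
  … 4 more
Group by X:
  weight(X=0) = 19/420
  weight(X=1) = 13/280
Total weight = 19/420 + 13/280 = 11/120
P(X=0 | obs) = 19/420 / 11/120 = 38/77
P(X=1 | obs) = 13/280 / 11/120 = 39/77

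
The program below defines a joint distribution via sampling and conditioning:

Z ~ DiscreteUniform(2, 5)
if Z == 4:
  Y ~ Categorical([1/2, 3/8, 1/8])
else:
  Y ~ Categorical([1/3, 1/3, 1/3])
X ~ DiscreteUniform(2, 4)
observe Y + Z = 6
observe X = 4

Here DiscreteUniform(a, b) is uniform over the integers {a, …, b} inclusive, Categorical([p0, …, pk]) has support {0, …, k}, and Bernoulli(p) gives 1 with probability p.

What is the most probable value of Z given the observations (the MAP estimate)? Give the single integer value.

Enumerate traces; 2 have nonzero weight after conditioning:
  (Z=4, Y=2, X=4) weight 1/96
  (Z=5, Y=1, X=4) weight 1/36
Group by Z:
  weight(Z=4) = 1/96
  weight(Z=5) = 1/36
Total weight = 1/96 + 1/36 = 11/288
P(Z=4 | obs) = 1/96 / 11/288 = 3/11
P(Z=5 | obs) = 1/36 / 11/288 = 8/11
argmax = 5

argmax_v P(Z = v | obs) = 5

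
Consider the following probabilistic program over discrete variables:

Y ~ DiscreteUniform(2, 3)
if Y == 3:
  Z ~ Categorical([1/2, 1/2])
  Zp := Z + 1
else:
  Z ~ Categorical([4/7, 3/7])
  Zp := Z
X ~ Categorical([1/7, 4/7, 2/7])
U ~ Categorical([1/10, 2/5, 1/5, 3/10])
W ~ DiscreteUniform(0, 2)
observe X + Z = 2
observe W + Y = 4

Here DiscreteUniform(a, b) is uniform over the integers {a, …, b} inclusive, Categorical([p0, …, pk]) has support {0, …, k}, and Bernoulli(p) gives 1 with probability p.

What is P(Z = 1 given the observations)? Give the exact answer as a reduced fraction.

Enumerate traces; 16 have nonzero weight after conditioning:
  (Y=2, Z=0, X=2, U=0, W=2) weight 2/735
  (Y=2, Z=0, X=2, U=1, W=2) weight 8/735
  (Y=2, Z=0, X=2, U=2, W=2) weight 4/735
  (Y=2, Z=0, X=2, U=3, W=2) weight 2/245
  (Y=2, Z=1, X=1, U=0, W=2) weight 1/245
  (Y=2, Z=1, X=1, U=1, W=2) weight 4/245
  (Y=2, Z=1, X=1, U=2, W=2) weight 2/245
  (Y=2, Z=1, X=1, U=3, W=2) weight 3/245
  … 8 more
Group by Z:
  weight(Z=0) = 5/98
  weight(Z=1) = 13/147
Total weight = 5/98 + 13/147 = 41/294
P(Z=0 | obs) = 5/98 / 41/294 = 15/41
P(Z=1 | obs) = 13/147 / 41/294 = 26/41

P(Z = 1 | obs) = 26/41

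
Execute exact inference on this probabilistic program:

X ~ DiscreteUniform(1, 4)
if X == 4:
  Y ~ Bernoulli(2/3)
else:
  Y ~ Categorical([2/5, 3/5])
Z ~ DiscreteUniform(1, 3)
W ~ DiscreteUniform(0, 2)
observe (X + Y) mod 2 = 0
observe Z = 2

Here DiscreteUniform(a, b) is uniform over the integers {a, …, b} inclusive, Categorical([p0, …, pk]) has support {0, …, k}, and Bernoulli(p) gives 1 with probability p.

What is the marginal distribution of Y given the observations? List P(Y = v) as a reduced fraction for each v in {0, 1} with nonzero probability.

Enumerate traces; 12 have nonzero weight after conditioning:
  (X=1, Y=1, Z=2, W=0) weight 1/60
  (X=1, Y=1, Z=2, W=1) weight 1/60
  (X=1, Y=1, Z=2, W=2) weight 1/60
  (X=2, Y=0, Z=2, W=0) weight 1/90
  (X=2, Y=0, Z=2, W=1) weight 1/90
  (X=2, Y=0, Z=2, W=2) weight 1/90
  (X=3, Y=1, Z=2, W=0) weight 1/60
  (X=3, Y=1, Z=2, W=1) weight 1/60
  … 4 more
Group by Y:
  weight(Y=0) = 11/180
  weight(Y=1) = 1/10
Total weight = 11/180 + 1/10 = 29/180
P(Y=0 | obs) = 11/180 / 29/180 = 11/29
P(Y=1 | obs) = 1/10 / 29/180 = 18/29

P(Y=0) = 11/29, P(Y=1) = 18/29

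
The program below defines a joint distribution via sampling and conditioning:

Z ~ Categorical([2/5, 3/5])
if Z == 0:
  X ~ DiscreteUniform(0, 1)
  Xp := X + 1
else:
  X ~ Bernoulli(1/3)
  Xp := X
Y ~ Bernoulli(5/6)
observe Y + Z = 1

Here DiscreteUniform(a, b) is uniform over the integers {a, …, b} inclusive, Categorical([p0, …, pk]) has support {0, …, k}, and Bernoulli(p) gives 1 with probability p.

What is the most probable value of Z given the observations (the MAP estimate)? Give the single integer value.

argmax_v P(Z = v | obs) = 0

Enumerate traces; 4 have nonzero weight after conditioning:
  (Z=0, X=0, Y=1) weight 1/6
  (Z=0, X=1, Y=1) weight 1/6
  (Z=1, X=0, Y=0) weight 1/15
  (Z=1, X=1, Y=0) weight 1/30
Group by Z:
  weight(Z=0) = 1/3
  weight(Z=1) = 1/10
Total weight = 1/3 + 1/10 = 13/30
P(Z=0 | obs) = 1/3 / 13/30 = 10/13
P(Z=1 | obs) = 1/10 / 13/30 = 3/13
argmax = 0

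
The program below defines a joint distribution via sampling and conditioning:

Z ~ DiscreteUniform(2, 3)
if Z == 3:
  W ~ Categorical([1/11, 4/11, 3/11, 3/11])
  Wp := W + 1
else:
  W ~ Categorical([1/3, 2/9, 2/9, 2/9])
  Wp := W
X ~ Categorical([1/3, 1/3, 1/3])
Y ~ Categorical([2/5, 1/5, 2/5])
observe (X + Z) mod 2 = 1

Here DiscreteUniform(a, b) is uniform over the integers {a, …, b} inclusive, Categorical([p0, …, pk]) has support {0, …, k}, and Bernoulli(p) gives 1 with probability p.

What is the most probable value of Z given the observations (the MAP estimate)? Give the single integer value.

argmax_v P(Z = v | obs) = 3

Enumerate traces; 36 have nonzero weight after conditioning:
  (Z=2, W=0, X=1, Y=0) weight 1/45
  (Z=2, W=0, X=1, Y=1) weight 1/90
  (Z=2, W=0, X=1, Y=2) weight 1/45
  (Z=2, W=1, X=1, Y=0) weight 2/135
  (Z=2, W=1, X=1, Y=1) weight 1/135
  (Z=2, W=1, X=1, Y=2) weight 2/135
  (Z=2, W=2, X=1, Y=0) weight 2/135
  (Z=2, W=2, X=1, Y=1) weight 1/135
  (Z=3, W=0, X=0, Y=0) weight 1/165
  … 27 more
Group by Z:
  weight(Z=2) = 1/6
  weight(Z=3) = 1/3
Total weight = 1/6 + 1/3 = 1/2
P(Z=2 | obs) = 1/6 / 1/2 = 1/3
P(Z=3 | obs) = 1/3 / 1/2 = 2/3
argmax = 3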